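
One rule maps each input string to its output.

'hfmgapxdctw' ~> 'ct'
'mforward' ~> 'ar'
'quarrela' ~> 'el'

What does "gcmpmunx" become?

un

In each case the input is transformed by: move the last 3 characters to the front (rotate right by 3), then keep only the first 2 characters.
So "gcmpmunx" becomes "un".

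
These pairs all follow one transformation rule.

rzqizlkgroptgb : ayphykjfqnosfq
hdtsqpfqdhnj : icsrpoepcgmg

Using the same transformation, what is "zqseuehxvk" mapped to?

The rule is to shift every letter 1 place backward in the alphabet (wrapping around), then swap the first and last characters.
"zqseuehxvk" → "yprdtdgwuj" → "jprdtdgwuy".

jprdtdgwuy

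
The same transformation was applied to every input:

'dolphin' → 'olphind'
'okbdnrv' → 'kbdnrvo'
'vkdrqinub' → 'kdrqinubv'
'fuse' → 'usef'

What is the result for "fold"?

oldf

What's happening: move the first character to the end.
So "fold" becomes "oldf".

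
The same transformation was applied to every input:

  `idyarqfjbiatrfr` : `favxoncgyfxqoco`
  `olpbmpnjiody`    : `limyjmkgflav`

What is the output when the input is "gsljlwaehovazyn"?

The rule is to shift every letter 3 places backward in the alphabet (wrapping around).
On "gsljlwaehovazyn" that produces "dpigitxbelsxwvk".

dpigitxbelsxwvk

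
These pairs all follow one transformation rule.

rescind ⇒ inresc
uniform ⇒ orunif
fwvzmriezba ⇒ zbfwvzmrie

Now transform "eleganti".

In each case the input is transformed by: delete the last character, then move the last 2 characters to the front (rotate right by 2).
So "eleganti" becomes "ntelega".

ntelega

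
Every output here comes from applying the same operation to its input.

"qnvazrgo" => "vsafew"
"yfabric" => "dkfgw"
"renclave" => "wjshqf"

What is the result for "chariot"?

The transformation: delete the last 2 characters, then shift every letter 5 places forward in the alphabet (wrapping around).
Applying both steps to "chariot": "chari", then "hmfwn".

hmfwn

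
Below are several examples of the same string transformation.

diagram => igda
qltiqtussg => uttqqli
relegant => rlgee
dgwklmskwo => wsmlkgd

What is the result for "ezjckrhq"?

In each case the input is transformed by: delete the last 3 characters, then sort the characters into reverse alphabetical order.
Working it through for "ezjckrhq": intermediate "ezjck", final "zkjec".

zkjec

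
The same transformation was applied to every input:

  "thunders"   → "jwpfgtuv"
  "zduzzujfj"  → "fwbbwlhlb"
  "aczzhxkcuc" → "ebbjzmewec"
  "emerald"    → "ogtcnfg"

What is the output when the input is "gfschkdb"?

What's happening: shift every letter 2 places forward in the alphabet (wrapping around), then move the first character to the end.
For "gfschkdb", step one produces "ihuejmfd"; step two turns that into "huejmfdi".

huejmfdi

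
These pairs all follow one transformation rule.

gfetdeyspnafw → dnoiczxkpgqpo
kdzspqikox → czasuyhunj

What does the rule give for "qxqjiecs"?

tsomcaha

Rule — shift every letter 10 places forward in the alphabet (wrapping around), then move the first 3 characters to the end (rotate left by 3).
Starting from "qxqjiecs": after the first operation, "ahatsomc"; after the second, "tsomcaha".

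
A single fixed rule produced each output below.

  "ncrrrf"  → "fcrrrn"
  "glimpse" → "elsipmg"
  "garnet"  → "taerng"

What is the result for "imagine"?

The transformation: take characters alternately from the front and the back (1st, last, 2nd, 2nd-last, ...), then move the first character to the end.
Starting from "imagine": after the first operation, "iemnaig"; after the second, "emnaigi".

emnaigi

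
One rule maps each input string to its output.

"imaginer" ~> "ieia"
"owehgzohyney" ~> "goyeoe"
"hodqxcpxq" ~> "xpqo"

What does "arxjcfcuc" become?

In each case the input is transformed by: move the first 3 characters to the end (rotate left by 3), then keep every other character starting from the second (positions 2nd, 4th, 6th, ...).
For "arxjcfcuc", step one produces "jcfcucarx"; step two turns that into "cccr".

cccr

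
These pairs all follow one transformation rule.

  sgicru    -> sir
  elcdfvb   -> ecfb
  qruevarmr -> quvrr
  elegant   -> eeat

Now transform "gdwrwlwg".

gwww

What's happening: keep every other character starting from the first (positions 1st, 3rd, 5th, ...).
Applying that to "gdwrwlwg" gives "gwww".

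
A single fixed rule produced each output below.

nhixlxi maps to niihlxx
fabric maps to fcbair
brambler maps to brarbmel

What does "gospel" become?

The transformation: move the last character to the front, then swap each adjacent pair of characters (1↔2, 3↔4, ...).
On "gospel" that produces "glsoep".

glsoep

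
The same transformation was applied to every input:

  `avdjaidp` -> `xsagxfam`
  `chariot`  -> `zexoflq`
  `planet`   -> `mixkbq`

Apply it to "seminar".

pbjfkxo

The transformation: shift every letter 3 places backward in the alphabet (wrapping around).
Doing the same to "seminar": "pbjfkxo".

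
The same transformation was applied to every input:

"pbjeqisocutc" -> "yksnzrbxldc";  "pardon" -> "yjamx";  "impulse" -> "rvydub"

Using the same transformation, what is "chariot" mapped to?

lqjarx

Rule — shift every letter 9 places forward in the alphabet (wrapping around), then delete the last character.
Starting from "chariot": after the first operation, "lqjarxc"; after the second, "lqjarx".
(Check on "impulse": → "rvydubn" → "rvydub" ✓)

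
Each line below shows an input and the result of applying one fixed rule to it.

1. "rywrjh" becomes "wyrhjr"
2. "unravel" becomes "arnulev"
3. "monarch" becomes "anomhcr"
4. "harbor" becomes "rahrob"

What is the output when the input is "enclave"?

lcneeva

The transformation: reverse the string, then move the first 3 characters to the end (rotate left by 3).
On "enclave": the first step gives "evalcne", and the second then gives "lcneeva".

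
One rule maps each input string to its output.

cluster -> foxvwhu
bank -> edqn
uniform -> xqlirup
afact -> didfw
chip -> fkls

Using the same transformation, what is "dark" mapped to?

gdun

What's happening: shift every letter 3 places forward in the alphabet (wrapping around).
Applying that to "dark" gives "gdun".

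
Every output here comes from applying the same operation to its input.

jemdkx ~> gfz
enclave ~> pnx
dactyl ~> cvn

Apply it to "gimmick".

The transformation: shift every letter 2 places forward in the alphabet (wrapping around), then keep every other character starting from the second (positions 2nd, 4th, 6th, ...).
So "gimmick" becomes "koe".
(Check on "jemdkx": → "lgofmz" → "gfz" ✓)

koe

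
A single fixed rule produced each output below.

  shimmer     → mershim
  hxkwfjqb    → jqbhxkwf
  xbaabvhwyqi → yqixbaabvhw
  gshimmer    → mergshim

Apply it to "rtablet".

letrtab

The rule is to move the last 3 characters to the front (rotate right by 3).
For "rtablet" the result is "letrtab".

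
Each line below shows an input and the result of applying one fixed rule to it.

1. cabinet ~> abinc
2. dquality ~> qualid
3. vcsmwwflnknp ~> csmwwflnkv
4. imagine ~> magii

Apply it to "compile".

In each case the input is transformed by: delete the last 2 characters, then move the first character to the end.
Starting from "compile": after the first operation, "compi"; after the second, "ompic".

ompic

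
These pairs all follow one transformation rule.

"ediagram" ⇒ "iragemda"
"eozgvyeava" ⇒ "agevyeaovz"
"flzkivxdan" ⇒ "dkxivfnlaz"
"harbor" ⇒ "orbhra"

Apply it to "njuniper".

upninrje

Each output is the input with this applied: take characters alternately from the front and the back (1st, last, 2nd, 2nd-last, ...), then swap the front and back halves of the string.
Applying that to "njuniper" gives "upninrje".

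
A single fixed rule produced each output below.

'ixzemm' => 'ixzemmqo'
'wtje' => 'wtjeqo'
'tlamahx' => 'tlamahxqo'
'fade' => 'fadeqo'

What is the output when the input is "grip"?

gripqo

In each case the input is transformed by: append "qo".
So "grip" becomes "gripqo".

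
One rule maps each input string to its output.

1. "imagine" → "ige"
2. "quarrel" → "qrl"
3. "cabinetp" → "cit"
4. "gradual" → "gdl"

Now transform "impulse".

In each case the input is transformed by: keep one character in every 3, starting at position 1 (positions 1st, 4th, 7th, ...).
Applying that to "impulse" gives "iue".

iue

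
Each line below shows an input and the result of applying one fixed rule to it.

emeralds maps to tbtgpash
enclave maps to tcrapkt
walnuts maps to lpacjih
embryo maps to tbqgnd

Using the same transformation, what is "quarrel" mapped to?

The pattern: shift every letter 11 places backward in the alphabet (wrapping around).
"quarrel" → "fjpggta".

fjpggta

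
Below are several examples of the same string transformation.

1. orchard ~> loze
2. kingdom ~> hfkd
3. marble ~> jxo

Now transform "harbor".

Each output is the input with this applied: shift every letter 3 places backward in the alphabet (wrapping around), then delete the last 3 characters.
On "harbor": the first step gives "exoylo", and the second then gives "exo".
(Check on "orchard": → "lozexoa" → "loze" ✓)

exo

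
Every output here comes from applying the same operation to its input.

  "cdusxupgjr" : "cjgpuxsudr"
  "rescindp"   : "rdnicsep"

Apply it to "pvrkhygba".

What's happening: reverse the string, then swap the first and last characters.
On "pvrkhygba": the first step gives "abgyhkrvp", and the second then gives "pbgyhkrva".

pbgyhkrva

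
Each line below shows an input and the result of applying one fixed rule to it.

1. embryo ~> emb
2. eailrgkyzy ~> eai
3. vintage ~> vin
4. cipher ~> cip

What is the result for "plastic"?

The transformation: keep only the first 3 characters.
For "plastic" the result is "pla".

pla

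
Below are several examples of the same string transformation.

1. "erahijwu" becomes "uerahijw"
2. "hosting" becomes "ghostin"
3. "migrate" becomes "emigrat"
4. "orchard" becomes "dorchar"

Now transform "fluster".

rfluste

Looking at the pairs, the operation is to move the last character to the front.
For "fluster" the result is "rfluste".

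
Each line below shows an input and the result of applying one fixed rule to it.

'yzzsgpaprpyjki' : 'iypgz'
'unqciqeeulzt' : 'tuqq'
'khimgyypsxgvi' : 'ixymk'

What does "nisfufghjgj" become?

jhui

In each case the input is transformed by: reverse the string, then keep one character in every 3, starting at position 1 (positions 1st, 4th, 7th, ...).
On "nisfufghjgj": the first step gives "jgjhgfufsin", and the second then gives "jhui".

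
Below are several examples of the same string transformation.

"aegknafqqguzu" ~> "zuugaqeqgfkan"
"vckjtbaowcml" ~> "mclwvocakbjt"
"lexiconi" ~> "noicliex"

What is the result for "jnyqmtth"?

tthmjqny

The pattern: move the last 2 characters to the front (rotate right by 2), then take characters alternately from the front and the back (1st, last, 2nd, 2nd-last, ...).
"jnyqmtth" → "tthmjqny".
(Check on "lexiconi": → "nilexico" → "noicliex" ✓)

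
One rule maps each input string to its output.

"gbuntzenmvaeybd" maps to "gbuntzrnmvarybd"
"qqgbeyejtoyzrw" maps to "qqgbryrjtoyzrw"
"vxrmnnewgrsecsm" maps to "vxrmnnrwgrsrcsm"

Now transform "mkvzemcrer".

mkvzrmcrrr

What's happening: replace every "e" with "r".
For "mkvzemcrer" the result is "mkvzrmcrrr".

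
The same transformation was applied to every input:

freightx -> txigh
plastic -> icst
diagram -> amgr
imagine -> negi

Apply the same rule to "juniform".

rmifo

In each case the input is transformed by: delete the first 3 characters, then move the last 2 characters to the front (rotate right by 2).
Starting from "juniform": after the first operation, "iform"; after the second, "rmifo".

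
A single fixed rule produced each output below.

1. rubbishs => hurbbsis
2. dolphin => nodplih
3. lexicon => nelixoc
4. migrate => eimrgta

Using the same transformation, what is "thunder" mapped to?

rhtnued

Rule — swap each adjacent pair of characters (1↔2, 3↔4, ...), then move the last character to the front.
Working it through for "thunder": intermediate "htnuedr", final "rhtnued".
(Check on "rubbishs": → "urbbsish" → "hurbbsis" ✓)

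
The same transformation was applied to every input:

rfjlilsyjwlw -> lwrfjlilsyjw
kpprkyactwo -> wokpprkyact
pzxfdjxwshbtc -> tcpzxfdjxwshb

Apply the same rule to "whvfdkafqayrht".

Rule — move the last 2 characters to the front (rotate right by 2).
"whvfdkafqayrht" → "htwhvfdkafqayr".

htwhvfdkafqayr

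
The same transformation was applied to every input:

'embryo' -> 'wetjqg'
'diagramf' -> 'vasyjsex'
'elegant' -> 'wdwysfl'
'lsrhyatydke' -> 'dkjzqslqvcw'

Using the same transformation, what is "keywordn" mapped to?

The rule is to shift every letter 8 places backward in the alphabet (wrapping around).
Applying that to "keywordn" gives "cwqogjvf".

cwqogjvf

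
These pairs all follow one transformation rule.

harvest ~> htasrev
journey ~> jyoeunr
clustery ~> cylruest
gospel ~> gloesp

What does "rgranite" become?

regtrian

The pattern: take characters alternately from the front and the back (1st, last, 2nd, 2nd-last, ...).
So "rgranite" becomes "regtrian".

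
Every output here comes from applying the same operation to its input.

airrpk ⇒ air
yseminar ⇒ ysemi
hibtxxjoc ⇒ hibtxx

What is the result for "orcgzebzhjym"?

orcgzebzh

The pattern: delete the last 3 characters.
On "orcgzebzhjym" that produces "orcgzebzh".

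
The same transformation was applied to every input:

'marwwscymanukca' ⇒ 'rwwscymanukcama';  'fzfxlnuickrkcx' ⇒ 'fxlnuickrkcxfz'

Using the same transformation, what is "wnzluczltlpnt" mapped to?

Looking at the pairs, the operation is to move the first 2 characters to the end (rotate left by 2).
On "wnzluczltlpnt" that produces "zluczltlpntwn".

zluczltlpntwn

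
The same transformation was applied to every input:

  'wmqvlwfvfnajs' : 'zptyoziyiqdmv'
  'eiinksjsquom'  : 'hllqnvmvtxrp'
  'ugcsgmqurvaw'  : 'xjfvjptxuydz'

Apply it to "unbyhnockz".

xqebkqrfnc

Looking at the pairs, the operation is to shift every letter 3 places forward in the alphabet (wrapping around).
For "unbyhnockz" the result is "xqebkqrfnc".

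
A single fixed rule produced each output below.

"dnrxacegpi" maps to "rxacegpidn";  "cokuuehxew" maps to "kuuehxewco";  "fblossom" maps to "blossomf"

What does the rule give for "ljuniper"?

The pattern: move the last 3 characters to the front (rotate right by 3), then swap the front and back halves of the string.
For "ljuniper", step one produces "perljuni"; step two turns that into "juniperl".

juniperl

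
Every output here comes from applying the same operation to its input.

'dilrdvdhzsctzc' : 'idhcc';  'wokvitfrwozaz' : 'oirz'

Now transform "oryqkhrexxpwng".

What's happening: keep one character in every 3, starting at position 2 (positions 2nd, 5th, 8th, ...).
"oryqkhrexxpwng" → "rkepg".

rkepg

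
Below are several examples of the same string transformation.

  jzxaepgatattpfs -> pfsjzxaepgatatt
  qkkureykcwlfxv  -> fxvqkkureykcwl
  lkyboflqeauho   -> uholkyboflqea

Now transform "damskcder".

derdamskc

Looking at the pairs, the operation is to move the last 3 characters to the front (rotate right by 3).
Doing the same to "damskcder": "derdamskc".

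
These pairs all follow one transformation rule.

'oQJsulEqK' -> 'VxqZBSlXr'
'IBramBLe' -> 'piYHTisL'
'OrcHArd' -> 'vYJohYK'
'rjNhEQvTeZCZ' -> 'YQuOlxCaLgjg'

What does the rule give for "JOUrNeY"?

qvbYuLf

The transformation: shift every letter 7 places forward in the alphabet (wrapping around), then flip the case of every letter.
Working it through for "JOUrNeY": intermediate "QVByUlF", final "qvbYuLf".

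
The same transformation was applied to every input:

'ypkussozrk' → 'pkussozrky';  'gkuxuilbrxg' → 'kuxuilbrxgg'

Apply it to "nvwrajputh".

vwrajputhn

Rule — move the first character to the end.
"nvwrajputh" → "vwrajputhn".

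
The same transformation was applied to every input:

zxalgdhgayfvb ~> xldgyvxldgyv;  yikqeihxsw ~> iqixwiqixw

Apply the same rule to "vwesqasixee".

Rule — keep every other character starting from the second (positions 2nd, 4th, 6th, ...), then write the whole string twice.
Working it through for "vwesqasixee": intermediate "wsaie", final "wsaiewsaie".

wsaiewsaie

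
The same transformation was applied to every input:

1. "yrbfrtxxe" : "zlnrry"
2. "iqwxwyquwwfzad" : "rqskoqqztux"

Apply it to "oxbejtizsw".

ydnctmq

What's happening: delete the first 3 characters, then shift every letter 6 places backward in the alphabet (wrapping around).
For "oxbejtizsw", step one produces "ejtizsw"; step two turns that into "ydnctmq".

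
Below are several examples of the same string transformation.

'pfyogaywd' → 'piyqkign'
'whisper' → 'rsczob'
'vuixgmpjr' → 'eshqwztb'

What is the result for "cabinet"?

In each case the input is transformed by: shift every letter 10 places forward in the alphabet (wrapping around), then delete the first character.
Working it through for "cabinet": intermediate "mklsxod", final "klsxod".
(Check on "pfyogaywd": → "zpiyqkign" → "piyqkign" ✓)

klsxod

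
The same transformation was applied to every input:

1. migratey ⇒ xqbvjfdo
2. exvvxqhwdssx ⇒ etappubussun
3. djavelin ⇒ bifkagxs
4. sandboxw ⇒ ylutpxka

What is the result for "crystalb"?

qxiyzovp

Rule — shift every letter 3 places backward in the alphabet (wrapping around), then swap the front and back halves of the string.
For "crystalb", step one produces "zovpqxiy"; step two turns that into "qxiyzovp".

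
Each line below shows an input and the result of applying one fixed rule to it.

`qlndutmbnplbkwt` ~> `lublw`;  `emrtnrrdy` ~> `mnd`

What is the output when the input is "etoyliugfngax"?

Rule — keep one character in every 3, starting at position 2 (positions 2nd, 5th, 8th, ...).
Doing the same to "etoyliugfngax": "tlgg".

tlgg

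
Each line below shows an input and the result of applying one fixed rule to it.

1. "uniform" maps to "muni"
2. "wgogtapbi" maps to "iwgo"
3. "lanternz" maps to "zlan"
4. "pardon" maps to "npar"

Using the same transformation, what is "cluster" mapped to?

rclu

The pattern: move the last character to the front, then keep only the first 4 characters.
Starting from "cluster": after the first operation, "rcluste"; after the second, "rclu".
(Check on "uniform": → "munifor" → "muni" ✓)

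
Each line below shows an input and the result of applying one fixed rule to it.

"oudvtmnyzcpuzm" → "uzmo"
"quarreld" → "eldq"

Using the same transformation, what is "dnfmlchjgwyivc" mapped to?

ivcd

Looking at the pairs, the operation is to move the first character to the end, then keep only the last 4 characters.
Starting from "dnfmlchjgwyivc": after the first operation, "nfmlchjgwyivcd"; after the second, "ivcd".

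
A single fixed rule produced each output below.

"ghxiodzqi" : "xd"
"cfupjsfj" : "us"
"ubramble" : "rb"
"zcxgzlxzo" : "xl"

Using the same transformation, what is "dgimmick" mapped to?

What's happening: delete the last character, then keep one character in every 3, starting at position 3 (positions 3rd, 6th, 9th, ...).
Working it through for "dgimmick": intermediate "dgimmic", final "ii".

ii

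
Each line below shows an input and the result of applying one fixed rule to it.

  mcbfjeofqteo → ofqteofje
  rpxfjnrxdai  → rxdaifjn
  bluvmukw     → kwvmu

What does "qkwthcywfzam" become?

Each output is the input with this applied: delete the first 3 characters, then move the first 3 characters to the end (rotate left by 3).
For "qkwthcywfzam", step one produces "thcywfzam"; step two turns that into "ywfzamthc".

ywfzamthc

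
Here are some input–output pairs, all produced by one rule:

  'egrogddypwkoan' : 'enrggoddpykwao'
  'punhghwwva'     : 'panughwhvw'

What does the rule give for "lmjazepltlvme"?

Each output is the input with this applied: move the last character to the front, then swap each adjacent pair of characters (1↔2, 3↔4, ...).
Applying that to "lmjazepltlvme" gives "lejmzapetlvlm".

lejmzapetlvlm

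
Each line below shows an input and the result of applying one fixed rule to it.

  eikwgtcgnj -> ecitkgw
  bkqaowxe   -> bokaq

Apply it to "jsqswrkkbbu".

Looking at the pairs, the operation is to delete the last 3 characters, then take characters alternately from the front and the back (1st, last, 2nd, 2nd-last, ...).
Doing the same to "jsqswrkkbbu": "jkskqrsw".
(Check on "bkqaowxe": → "bkqao" → "bokaq" ✓)

jkskqrsw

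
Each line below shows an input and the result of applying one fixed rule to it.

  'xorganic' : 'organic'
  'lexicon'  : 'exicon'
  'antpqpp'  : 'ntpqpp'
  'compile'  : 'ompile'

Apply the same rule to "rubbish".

ubbish

The pattern: delete the first character.
On "rubbish" that produces "ubbish".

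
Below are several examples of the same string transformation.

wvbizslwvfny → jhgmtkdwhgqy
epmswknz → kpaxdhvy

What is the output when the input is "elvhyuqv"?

gpwgsjfb

The transformation: move the last character to the front, then shift every letter 11 places forward in the alphabet (wrapping around).
On "elvhyuqv": the first step gives "velvhyuq", and the second then gives "gpwgsjfb".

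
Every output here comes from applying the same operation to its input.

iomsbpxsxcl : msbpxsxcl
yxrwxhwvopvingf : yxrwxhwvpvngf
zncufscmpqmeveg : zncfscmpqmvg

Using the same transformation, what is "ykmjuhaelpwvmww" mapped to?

ykmjhlpwvmww

The transformation: remove every vowel.
"ykmjuhaelpwvmww" → "ykmjhlpwvmww".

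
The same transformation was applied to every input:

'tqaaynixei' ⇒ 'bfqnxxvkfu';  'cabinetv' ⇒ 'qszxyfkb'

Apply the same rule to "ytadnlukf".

What's happening: shift every letter 3 places backward in the alphabet (wrapping around), then move the last 2 characters to the front (rotate right by 2).
For "ytadnlukf", step one produces "vqxakirhc"; step two turns that into "hcvqxakir".

hcvqxakir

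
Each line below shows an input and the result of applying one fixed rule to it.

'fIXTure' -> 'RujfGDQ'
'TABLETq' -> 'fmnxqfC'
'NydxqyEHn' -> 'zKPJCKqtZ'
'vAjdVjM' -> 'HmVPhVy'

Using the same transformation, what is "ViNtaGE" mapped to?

What's happening: shift every letter 12 places forward in the alphabet (wrapping around), then flip the case of every letter.
"ViNtaGE" → "hUzFMsq".

hUzFMsq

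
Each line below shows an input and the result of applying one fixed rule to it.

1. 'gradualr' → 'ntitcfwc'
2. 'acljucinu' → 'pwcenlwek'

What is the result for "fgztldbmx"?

ozhibvnfd

The pattern: move the last 2 characters to the front (rotate right by 2), then shift every letter 2 places forward in the alphabet (wrapping around).
Applying both steps to "fgztldbmx": "mxfgztldb", then "ozhibvnfd".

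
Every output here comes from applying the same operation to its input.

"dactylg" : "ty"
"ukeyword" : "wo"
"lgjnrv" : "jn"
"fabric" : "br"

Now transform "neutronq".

ro

Looking at the pairs, the operation is to move the last 2 characters to the front (rotate right by 2), then keep only the last 2 characters.
Applying that to "neutronq" gives "ro".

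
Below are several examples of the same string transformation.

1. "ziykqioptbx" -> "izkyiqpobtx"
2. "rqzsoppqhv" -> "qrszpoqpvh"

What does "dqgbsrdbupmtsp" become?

In each case the input is transformed by: swap each adjacent pair of characters (1↔2, 3↔4, ...).
"dqgbsrdbupmtsp" → "qdbgrsbdputmps".

qdbgrsbdputmps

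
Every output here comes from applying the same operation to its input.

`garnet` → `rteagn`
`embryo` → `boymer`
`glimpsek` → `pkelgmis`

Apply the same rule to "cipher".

Rule — swap each adjacent pair of characters (1↔2, 3↔4, ...), then move the last 3 characters to the front (rotate right by 3).
Working it through for "cipher": intermediate "ichpre", final "preich".
(Check on "glimpsek": → "lgmispke" → "pkelgmis" ✓)

preich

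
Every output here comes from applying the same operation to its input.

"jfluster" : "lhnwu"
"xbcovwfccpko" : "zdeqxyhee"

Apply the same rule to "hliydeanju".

In each case the input is transformed by: delete the last 3 characters, then shift every letter 2 places forward in the alphabet (wrapping around).
Applying both steps to "hliydeanju": "hliydea", then "jnkafgc".

jnkafgc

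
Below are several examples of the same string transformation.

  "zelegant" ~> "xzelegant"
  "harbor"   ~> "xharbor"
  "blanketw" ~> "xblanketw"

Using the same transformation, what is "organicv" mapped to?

xorganicv

The pattern: prepend "x".
Applying that to "organicv" gives "xorganicv".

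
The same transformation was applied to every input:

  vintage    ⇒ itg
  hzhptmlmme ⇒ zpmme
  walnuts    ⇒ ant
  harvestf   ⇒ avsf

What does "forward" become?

Looking at the pairs, the operation is to keep every other character starting from the second (positions 2nd, 4th, 6th, ...).
Doing the same to "forward": "owr".

owr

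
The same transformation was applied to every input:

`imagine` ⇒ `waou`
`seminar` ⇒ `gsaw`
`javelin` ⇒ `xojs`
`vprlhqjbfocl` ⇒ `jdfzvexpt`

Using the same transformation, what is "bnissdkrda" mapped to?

pbwggry

Rule — delete the last 3 characters, then shift every letter 12 places backward in the alphabet (wrapping around).
"bnissdkrda" → "pbwggry".
(Check on "vprlhqjbfocl": → "vprlhqjbf" → "jdfzvexpt" ✓)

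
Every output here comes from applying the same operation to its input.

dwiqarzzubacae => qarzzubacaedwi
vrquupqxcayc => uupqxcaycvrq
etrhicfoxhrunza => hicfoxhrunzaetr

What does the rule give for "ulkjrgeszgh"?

jrgeszghulk

Looking at the pairs, the operation is to move the first 3 characters to the end (rotate left by 3).
For "ulkjrgeszgh" the result is "jrgeszghulk".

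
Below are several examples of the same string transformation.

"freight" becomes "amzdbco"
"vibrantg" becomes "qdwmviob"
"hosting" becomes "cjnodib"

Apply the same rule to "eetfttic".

The transformation: shift every letter 5 places backward in the alphabet (wrapping around).
"eetfttic" → "zzoaoodx".

zzoaoodx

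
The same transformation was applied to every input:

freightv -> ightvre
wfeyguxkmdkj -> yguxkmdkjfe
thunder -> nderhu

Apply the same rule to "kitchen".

chenit

The transformation: delete the first character, then move the first 2 characters to the end (rotate left by 2).
"kitchen" → "itchen" → "chenit".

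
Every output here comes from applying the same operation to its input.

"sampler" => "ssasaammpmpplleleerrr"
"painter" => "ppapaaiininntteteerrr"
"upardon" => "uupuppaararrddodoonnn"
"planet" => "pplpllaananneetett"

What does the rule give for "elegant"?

The transformation: repeat every character 3 times, then swap each adjacent pair of characters (1↔2, 3↔4, ...).
Applying both steps to "elegant": "eeellleeegggaaannnttt", then "eelelleegeggaanannttt".
(Check on "painter": → "pppaaaiiinnnttteeerrr" → "ppapaaiininntteteerrr" ✓)

eelelleegeggaanannttt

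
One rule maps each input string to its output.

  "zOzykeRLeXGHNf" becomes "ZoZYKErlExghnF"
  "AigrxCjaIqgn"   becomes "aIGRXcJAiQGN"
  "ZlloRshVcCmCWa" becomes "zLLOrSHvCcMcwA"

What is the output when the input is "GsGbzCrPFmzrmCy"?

gSgBZcRpfMZRMcY

The transformation: flip the case of every letter.
Doing the same to "GsGbzCrPFmzrmCy": "gSgBZcRpfMZRMcY".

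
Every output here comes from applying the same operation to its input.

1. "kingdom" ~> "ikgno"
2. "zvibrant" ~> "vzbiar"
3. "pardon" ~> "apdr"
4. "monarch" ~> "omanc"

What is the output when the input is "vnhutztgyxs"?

nvuhztgtx

Looking at the pairs, the operation is to swap each adjacent pair of characters (1↔2, 3↔4, ...), then delete the last 2 characters.
So "vnhutztgyxs" becomes "nvuhztgtx".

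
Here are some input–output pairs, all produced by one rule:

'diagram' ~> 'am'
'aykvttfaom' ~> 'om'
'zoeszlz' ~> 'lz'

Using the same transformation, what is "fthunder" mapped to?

The transformation: keep only the last 2 characters.
"fthunder" → "er".

er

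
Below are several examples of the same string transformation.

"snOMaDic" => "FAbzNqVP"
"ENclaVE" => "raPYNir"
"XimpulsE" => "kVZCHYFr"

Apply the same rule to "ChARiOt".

pUneVbG

The pattern: flip the case of every letter, then shift every letter 13 places forward in the alphabet (wrapping around) — i.e. ROT13.
Applying that to "ChARiOt" gives "pUneVbG".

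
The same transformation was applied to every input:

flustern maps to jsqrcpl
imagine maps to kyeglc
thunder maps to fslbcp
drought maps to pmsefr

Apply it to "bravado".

Looking at the pairs, the operation is to delete the first character, then shift every letter 2 places backward in the alphabet (wrapping around).
Applying both steps to "bravado": "ravado", then "pytybm".

pytybm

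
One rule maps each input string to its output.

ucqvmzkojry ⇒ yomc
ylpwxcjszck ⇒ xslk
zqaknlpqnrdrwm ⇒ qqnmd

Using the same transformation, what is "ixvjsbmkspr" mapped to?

The pattern: keep one character in every 3, starting at position 2 (positions 2nd, 5th, 8th, ...), then sort the characters into reverse alphabetical order.
Starting from "ixvjsbmkspr": after the first operation, "xskr"; after the second, "xsrk".

xsrk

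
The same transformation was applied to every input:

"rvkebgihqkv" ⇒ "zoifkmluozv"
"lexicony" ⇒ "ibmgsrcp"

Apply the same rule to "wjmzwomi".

What's happening: shift every letter 4 places forward in the alphabet (wrapping around), then move the first character to the end.
Starting from "wjmzwomi": after the first operation, "anqdasqm"; after the second, "nqdasqma".
(Check on "rvkebgihqkv": → "vzoifkmluoz" → "zoifkmluozv" ✓)

nqdasqma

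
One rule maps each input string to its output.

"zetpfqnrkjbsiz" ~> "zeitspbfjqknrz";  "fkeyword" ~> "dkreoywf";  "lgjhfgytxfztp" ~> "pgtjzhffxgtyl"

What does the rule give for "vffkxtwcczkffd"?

In each case the input is transformed by: take characters alternately from the front and the back (1st, last, 2nd, 2nd-last, ...), then move the first character to the end.
Starting from "vffkxtwcczkffd": after the first operation, "vdffffkkxztcwc"; after the second, "dffffkkxztcwcv".

dffffkkxztcwcv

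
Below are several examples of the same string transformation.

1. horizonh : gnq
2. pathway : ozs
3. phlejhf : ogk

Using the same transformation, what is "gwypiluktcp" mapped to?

fvx

Rule — shift every letter 1 place backward in the alphabet (wrapping around), then keep only the first 3 characters.
Working it through for "gwypiluktcp": intermediate "fvxohktjsbo", final "fvx".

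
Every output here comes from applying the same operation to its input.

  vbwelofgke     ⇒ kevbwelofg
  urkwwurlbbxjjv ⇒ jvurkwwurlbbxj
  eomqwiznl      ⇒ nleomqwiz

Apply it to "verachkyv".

yvverachk

In each case the input is transformed by: move the last 2 characters to the front (rotate right by 2).
Applying that to "verachkyv" gives "yvverachk".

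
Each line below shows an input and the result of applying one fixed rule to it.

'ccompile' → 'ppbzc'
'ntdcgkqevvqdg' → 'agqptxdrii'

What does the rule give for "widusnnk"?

Rule — delete the last 3 characters, then shift every letter 13 places forward in the alphabet (wrapping around) — i.e. ROT13.
"widusnnk" → "widus" → "jvqhf".
(Check on "ntdcgkqevvqdg": → "ntdcgkqevv" → "agqptxdrii" ✓)

jvqhf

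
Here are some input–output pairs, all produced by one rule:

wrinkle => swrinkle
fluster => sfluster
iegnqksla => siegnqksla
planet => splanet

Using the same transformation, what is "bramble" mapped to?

Looking at the pairs, the operation is to prepend "s".
For "bramble" the result is "sbramble".

sbramble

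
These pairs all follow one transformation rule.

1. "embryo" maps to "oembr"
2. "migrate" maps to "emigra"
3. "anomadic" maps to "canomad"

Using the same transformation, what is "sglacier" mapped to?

rsglaci

Looking at the pairs, the operation is to move the last 2 characters to the front (rotate right by 2), then delete the first character.
Starting from "sglacier": after the first operation, "ersglaci"; after the second, "rsglaci".
(Check on "anomadic": → "icanomad" → "canomad" ✓)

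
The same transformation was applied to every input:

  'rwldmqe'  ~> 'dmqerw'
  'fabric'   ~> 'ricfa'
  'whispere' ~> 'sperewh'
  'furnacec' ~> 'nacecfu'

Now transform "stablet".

The rule is to move the first 2 characters to the end (rotate left by 2), then delete the first character.
Starting from "stablet": after the first operation, "abletst"; after the second, "bletst".

bletst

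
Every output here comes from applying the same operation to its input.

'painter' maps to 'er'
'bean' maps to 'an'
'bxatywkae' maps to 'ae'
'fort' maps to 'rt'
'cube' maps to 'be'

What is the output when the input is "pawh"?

Each output is the input with this applied: keep only the last 2 characters.
So "pawh" becomes "wh".

wh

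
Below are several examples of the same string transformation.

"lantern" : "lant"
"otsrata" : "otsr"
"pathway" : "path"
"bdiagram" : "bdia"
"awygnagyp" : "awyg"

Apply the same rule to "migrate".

Rule — keep only the first 4 characters.
On "migrate" that produces "migr".

migr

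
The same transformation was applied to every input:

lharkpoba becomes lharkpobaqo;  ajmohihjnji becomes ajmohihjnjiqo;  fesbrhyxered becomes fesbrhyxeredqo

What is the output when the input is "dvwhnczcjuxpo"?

dvwhnczcjuxpoqo

Looking at the pairs, the operation is to append "qo".
For "dvwhnczcjuxpo" the result is "dvwhnczcjuxpoqo".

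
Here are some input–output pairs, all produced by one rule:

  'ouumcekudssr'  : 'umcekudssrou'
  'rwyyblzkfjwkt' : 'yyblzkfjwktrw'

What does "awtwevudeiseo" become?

What's happening: move the first 2 characters to the end (rotate left by 2).
Applying that to "awtwevudeiseo" gives "twevudeiseoaw".

twevudeiseoaw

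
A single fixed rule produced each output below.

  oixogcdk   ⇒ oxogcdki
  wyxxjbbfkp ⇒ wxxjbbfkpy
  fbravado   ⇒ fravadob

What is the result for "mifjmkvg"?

mfjmkvgi

What's happening: move the first character to the end, then swap the first and last characters.
Starting from "mifjmkvg": after the first operation, "ifjmkvgm"; after the second, "mfjmkvgi".
(Check on "wyxxjbbfkp": → "yxxjbbfkpw" → "wxxjbbfkpy" ✓)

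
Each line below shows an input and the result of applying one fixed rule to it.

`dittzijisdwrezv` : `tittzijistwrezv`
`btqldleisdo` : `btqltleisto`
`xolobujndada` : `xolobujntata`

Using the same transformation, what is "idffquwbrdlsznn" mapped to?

Rule — replace every "d" with "t".
On "idffquwbrdlsznn" that produces "itffquwbrtlsznn".

itffquwbrtlsznn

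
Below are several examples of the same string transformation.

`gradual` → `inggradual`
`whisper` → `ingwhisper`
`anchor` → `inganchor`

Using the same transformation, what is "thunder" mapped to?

ingthunder

Looking at the pairs, the operation is to prepend "ing".
So "thunder" becomes "ingthunder".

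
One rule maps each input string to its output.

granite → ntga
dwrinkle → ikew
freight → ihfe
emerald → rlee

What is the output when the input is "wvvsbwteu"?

swewv

In each case the input is transformed by: move the first 3 characters to the end (rotate left by 3), then keep every other character starting from the first (positions 1st, 3rd, 5th, ...).
Working it through for "wvvsbwteu": intermediate "sbwteuwvv", final "swewv".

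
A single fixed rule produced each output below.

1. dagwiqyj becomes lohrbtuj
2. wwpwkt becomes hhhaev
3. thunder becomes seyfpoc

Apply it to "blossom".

wmdzzdx

The pattern: swap each adjacent pair of characters (1↔2, 3↔4, ...), then shift every letter 11 places forward in the alphabet (wrapping around).
Applying both steps to "blossom": "lbsoosm", then "wmdzzdx".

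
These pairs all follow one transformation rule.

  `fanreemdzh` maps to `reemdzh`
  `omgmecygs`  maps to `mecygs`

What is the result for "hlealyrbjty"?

alyrbjty

What's happening: delete the first 3 characters.
Applying that to "hlealyrbjty" gives "alyrbjty".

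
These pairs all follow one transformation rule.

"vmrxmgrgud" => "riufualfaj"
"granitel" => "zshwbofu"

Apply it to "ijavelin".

bwzsjoxw

The pattern: reverse the string, then shift every letter 12 places backward in the alphabet (wrapping around).
For "ijavelin" the result is "bwzsjoxw".
(Check on "granitel": → "letinarg" → "zshwbofu" ✓)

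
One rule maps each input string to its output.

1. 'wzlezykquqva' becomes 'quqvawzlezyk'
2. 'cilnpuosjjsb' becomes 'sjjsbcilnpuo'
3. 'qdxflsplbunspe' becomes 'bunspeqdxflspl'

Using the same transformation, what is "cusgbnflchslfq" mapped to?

Each output is the input with this applied: move the first character to the end, then swap the front and back halves of the string.
On "cusgbnflchslfq": the first step gives "usgbnflchslfqc", and the second then gives "chslfqcusgbnfl".

chslfqcusgbnfl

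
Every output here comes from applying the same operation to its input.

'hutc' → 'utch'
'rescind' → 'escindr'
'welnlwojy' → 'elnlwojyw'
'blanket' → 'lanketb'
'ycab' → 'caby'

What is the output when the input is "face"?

Rule — move the first character to the end.
For "face" the result is "acef".

acef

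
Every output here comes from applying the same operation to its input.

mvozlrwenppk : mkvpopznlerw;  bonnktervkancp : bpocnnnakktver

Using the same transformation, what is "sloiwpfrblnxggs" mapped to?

sslgogixwnplfbr

The transformation: take characters alternately from the front and the back (1st, last, 2nd, 2nd-last, ...).
On "sloiwpfrblnxggs" that produces "sslgogixwnplfbr".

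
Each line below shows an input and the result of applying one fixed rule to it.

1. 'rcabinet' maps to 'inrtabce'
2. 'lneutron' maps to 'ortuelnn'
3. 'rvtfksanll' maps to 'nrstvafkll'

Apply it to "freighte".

What's happening: sort the characters into alphabetical order, then swap the front and back halves of the string.
Doing the same to "freighte": "hirteefg".

hirteefg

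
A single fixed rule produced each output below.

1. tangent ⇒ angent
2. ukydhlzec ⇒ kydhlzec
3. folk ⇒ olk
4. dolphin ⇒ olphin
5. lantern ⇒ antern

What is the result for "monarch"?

The transformation: delete the first character.
"monarch" → "onarch".

onarch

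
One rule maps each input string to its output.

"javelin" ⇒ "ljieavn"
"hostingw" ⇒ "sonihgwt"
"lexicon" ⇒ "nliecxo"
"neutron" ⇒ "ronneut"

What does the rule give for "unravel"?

rnleavu

Rule — sort the characters into reverse alphabetical order, then move the first 2 characters to the end (rotate left by 2).
On "unravel": the first step gives "vurnlea", and the second then gives "rnleavu".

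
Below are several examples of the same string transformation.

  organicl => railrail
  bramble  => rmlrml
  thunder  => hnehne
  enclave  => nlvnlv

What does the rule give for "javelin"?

What's happening: keep every other character starting from the second (positions 2nd, 4th, 6th, ...), then write the whole string twice.
For "javelin", step one produces "aei"; step two turns that into "aeiaei".

aeiaei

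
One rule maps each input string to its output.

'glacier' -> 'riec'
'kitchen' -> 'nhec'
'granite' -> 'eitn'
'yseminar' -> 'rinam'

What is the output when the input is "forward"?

darw

What's happening: delete the first 3 characters, then swap the first and last characters.
Starting from "forward": after the first operation, "ward"; after the second, "darw".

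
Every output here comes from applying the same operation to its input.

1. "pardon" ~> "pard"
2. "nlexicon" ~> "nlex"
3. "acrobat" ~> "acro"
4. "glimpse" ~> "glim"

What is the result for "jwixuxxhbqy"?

jwix

The transformation: keep only the first 4 characters.
For "jwixuxxhbqy" the result is "jwix".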